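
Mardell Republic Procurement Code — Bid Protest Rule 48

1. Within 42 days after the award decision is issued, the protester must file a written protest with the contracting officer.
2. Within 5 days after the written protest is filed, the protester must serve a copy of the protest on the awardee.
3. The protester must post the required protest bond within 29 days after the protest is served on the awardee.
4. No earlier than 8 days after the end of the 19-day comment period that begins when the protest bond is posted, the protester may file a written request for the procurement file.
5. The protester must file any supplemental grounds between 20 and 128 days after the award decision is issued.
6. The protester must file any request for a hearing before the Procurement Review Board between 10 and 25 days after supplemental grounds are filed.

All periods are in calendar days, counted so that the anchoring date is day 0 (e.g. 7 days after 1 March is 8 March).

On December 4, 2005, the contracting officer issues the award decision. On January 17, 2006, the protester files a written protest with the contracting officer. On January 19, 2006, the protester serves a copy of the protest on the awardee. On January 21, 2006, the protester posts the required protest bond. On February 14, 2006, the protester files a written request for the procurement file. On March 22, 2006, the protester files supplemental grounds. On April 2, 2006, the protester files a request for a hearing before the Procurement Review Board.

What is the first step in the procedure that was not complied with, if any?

Step 1: 42 days after December 4, 2005 (when the award decision is issued) is January 15, 2006; done January 17, 2006 — 2 days late.
Later steps need not be reached.

Step 1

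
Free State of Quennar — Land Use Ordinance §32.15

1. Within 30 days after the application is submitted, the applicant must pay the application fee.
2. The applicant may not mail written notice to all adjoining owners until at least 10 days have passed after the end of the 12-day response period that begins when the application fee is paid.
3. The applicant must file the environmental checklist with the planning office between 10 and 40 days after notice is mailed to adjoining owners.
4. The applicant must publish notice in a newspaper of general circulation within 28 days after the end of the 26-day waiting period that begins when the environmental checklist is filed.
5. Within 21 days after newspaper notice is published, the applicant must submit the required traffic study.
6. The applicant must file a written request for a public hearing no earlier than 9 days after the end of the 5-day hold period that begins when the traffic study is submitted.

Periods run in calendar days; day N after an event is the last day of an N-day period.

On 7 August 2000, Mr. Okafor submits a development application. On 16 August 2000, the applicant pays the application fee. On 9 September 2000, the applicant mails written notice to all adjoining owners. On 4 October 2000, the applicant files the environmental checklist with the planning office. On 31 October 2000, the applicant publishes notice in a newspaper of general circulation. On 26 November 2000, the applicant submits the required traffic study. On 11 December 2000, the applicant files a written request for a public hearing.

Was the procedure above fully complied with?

No

(1) due by 7 August 2000 + 30 days = 6 September 2000; completed 16 August 2000, before the deadline.
(2) permitted from 28 August 2000 + 10 days = 7 September 2000 onward; 9 September 2000 is on or after that date.
(3) the permitted window runs from 9 September 2000 + 10 = 19 September 2000 to 9 September 2000 + 40 = 19 October 2000; done 4 October 2000, which is between those dates.
(4) due by 30 October 2000 + 28 days = 27 November 2000; 31 October 2000 is within that limit.
(5) due by 31 October 2000 + 21 days = 21 November 2000; 26 November 2000 misses that deadline by 5 days.
Later steps need not be reached.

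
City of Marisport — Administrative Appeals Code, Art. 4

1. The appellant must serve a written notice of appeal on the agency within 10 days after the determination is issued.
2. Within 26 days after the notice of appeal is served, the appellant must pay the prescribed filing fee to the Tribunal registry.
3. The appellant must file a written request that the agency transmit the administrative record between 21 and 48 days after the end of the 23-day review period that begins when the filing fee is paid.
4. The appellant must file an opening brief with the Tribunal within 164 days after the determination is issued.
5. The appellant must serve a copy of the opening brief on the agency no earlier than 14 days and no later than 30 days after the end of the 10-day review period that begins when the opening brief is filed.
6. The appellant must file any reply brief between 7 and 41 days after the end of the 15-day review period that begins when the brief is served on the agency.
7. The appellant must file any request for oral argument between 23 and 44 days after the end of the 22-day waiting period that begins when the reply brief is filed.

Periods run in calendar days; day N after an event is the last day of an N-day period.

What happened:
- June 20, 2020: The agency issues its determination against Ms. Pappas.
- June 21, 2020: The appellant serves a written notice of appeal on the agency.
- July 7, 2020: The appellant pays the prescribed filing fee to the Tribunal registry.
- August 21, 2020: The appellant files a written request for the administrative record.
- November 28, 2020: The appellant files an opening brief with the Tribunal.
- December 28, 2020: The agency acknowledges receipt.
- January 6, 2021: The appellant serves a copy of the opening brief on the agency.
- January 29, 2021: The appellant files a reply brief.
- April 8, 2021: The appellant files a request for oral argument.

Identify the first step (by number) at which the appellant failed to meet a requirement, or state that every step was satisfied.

Step 7

Step 1: 10 days after June 20, 2020 (when the determination is issued) is June 30, 2020; done June 21, 2020 — timely.
Step 2: 26 days after June 21, 2020 (when the notice of appeal is served) is July 17, 2020; done July 7, 2020 — timely.
Step 3: the window is 21–48 days after July 30, 2020 (end of the 23-day review period, which began when the filing fee is paid on July 7, 2020), so August 20, 2020 through September 16, 2020; done August 21, 2020, which is between those dates.
Step 4: 164 days after June 20, 2020 (when the determination is issued) is December 1, 2020; completed November 28, 2020, before the deadline.
Step 5: the window is 14–30 days after December 8, 2020 (end of the 10-day review period, which began when the opening brief is filed on November 28, 2020), so December 22, 2020 through January 7, 2021; January 6, 2021 falls inside that range.
Step 6: the window is 7–41 days after January 21, 2021 (end of the 15-day review period, which began when the brief is served on the agency on January 6, 2021), so January 28, 2021 through March 3, 2021; done January 29, 2021 — within the window.
Step 7: the window is 23–44 days after February 20, 2021 (end of the 22-day waiting period, which began when the reply brief is filed on January 29, 2021), so March 15, 2021 through April 5, 2021; April 8, 2021 is 3 days past the end of the window.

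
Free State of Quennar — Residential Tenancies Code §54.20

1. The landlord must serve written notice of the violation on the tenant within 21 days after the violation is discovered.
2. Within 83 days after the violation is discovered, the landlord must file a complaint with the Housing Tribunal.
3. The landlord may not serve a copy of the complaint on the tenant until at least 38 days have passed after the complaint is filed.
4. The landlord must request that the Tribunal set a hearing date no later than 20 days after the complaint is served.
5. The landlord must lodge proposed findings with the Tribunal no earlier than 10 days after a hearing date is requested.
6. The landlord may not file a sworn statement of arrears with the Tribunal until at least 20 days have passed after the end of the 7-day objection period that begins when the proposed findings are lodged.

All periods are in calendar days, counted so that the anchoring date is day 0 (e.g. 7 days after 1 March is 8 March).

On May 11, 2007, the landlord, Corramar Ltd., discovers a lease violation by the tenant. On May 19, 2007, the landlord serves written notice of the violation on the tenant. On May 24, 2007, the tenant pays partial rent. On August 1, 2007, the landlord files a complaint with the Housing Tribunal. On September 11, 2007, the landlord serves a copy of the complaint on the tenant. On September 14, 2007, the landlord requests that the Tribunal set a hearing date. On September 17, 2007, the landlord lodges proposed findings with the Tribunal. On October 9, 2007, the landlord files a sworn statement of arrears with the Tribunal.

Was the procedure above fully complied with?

Step 1: 21 days after May 11, 2007 (when the violation is discovered) is June 1, 2007; completed May 19, 2007, before the deadline.
Step 2: 83 days after May 11, 2007 (when the violation is discovered) is August 2, 2007; done August 1, 2007 — timely.
Step 3: the earliest permitted date is 38 days after August 1, 2007 (when the complaint is filed), i.e. September 8, 2007; September 11, 2007 is on or after that date.
Step 4: 20 days after September 11, 2007 (when the complaint is served) is October 1, 2007; completed September 14, 2007, before the deadline.
Step 5: the earliest permitted date is 10 days after September 14, 2007 (when a hearing date is requested), i.e. September 24, 2007; acted on September 17, 2007, 7 days prematurely.
That is the first point of non-compliance.

No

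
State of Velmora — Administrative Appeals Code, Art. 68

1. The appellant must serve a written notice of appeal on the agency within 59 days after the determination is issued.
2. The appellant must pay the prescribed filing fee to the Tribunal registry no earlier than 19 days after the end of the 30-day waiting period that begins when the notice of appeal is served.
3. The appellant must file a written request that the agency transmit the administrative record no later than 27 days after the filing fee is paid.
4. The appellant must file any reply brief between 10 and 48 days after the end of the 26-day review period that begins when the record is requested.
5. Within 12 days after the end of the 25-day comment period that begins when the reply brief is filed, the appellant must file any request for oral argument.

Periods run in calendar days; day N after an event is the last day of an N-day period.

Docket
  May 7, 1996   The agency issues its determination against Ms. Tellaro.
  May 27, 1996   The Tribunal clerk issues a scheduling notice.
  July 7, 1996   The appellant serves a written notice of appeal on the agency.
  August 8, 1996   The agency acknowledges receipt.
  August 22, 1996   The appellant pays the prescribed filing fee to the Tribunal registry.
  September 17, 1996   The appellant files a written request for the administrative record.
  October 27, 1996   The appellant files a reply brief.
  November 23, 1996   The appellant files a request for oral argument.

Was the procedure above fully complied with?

No

Step 1: 59 days after May 7, 1996 (when the determination is issued) is July 5, 1996; not done until July 7, 1996, 2 days after the deadline.
No need to go further; step 1 was not satisfied.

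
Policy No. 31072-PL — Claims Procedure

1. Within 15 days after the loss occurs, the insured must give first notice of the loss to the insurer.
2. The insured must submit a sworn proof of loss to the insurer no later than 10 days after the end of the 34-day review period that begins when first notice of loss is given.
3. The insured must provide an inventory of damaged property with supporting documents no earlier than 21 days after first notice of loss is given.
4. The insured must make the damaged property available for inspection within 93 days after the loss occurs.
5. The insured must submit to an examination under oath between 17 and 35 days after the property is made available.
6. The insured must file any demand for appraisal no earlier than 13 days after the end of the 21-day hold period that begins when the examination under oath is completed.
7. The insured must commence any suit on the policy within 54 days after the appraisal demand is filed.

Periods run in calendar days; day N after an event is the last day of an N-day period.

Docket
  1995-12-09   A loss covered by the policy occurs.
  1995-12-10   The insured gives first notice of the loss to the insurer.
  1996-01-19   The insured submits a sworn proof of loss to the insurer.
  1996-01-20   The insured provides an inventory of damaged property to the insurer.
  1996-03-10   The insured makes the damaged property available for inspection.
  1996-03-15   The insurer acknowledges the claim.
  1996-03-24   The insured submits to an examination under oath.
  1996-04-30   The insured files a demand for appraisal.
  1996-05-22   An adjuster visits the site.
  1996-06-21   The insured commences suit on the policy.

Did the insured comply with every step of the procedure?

(1) due by 1995-12-09 + 15 days = 1995-12-24; 1995-12-10 is within that limit.
(2) due by 1996-01-13 + 10 days = 1996-01-23; done 1996-01-19 — timely.
(3) permitted from 1995-12-10 + 21 days = 1995-12-31 onward; done 1996-01-20 — permitted.
(4) due by 1995-12-09 + 93 days = 1996-03-11; 1996-03-10 is within that limit.
(5) the permitted window runs from 1996-03-10 + 17 = 1996-03-27 to 1996-03-10 + 35 = 1996-04-14; done 1996-03-24 — 3 days before the window opened.
The procedure was therefore not followed at step 5.

No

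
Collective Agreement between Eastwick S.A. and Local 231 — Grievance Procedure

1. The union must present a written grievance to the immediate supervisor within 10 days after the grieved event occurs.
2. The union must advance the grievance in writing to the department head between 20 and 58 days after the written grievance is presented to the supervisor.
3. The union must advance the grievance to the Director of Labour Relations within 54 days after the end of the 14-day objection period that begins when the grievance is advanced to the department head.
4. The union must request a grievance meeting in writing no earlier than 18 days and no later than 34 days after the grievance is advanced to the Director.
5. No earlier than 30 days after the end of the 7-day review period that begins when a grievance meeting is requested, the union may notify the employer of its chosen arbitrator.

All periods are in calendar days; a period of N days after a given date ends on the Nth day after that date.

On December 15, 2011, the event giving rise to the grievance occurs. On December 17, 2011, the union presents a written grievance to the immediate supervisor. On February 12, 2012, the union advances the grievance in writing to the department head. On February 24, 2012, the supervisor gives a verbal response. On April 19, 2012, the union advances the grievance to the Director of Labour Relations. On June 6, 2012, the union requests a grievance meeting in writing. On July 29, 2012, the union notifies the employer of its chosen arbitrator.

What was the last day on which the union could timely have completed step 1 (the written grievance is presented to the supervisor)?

Step 1 runs from December 15, 2011, when the grieved event occurs. 10 days after December 15, 2011 is December 25, 2011.

December 25, 2011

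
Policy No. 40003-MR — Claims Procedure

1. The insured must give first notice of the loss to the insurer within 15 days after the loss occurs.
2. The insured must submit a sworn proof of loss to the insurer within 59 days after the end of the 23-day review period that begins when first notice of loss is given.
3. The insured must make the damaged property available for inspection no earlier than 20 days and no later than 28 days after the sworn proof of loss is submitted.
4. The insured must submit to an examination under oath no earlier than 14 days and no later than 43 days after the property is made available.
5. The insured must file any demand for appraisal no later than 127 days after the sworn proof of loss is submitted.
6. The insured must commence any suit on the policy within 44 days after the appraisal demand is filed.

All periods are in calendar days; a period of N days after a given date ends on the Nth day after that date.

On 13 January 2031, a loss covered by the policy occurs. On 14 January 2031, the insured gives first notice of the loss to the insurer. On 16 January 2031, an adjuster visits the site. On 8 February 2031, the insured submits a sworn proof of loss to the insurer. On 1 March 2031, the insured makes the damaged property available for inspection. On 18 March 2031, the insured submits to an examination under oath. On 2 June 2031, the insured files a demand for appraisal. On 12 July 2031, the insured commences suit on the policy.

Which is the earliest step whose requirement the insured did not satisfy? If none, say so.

(1) due by 13 January 2031 + 15 days = 28 January 2031; completed 14 January 2031, before the deadline.
(2) due by 6 February 2031 + 59 days = 6 April 2031; done 8 February 2031 — timely.
(3) the permitted window runs from 8 February 2031 + 20 = 28 February 2031 to 8 February 2031 + 28 = 8 March 2031; 1 March 2031 falls inside that range.
(4) the permitted window runs from 1 March 2031 + 14 = 15 March 2031 to 1 March 2031 + 43 = 13 April 2031; 18 March 2031 falls inside that range.
(5) due by 8 February 2031 + 127 days = 15 June 2031; 2 June 2031 is within that limit.
(6) due by 2 June 2031 + 44 days = 16 July 2031; 12 July 2031 is within that limit.

None — every step was satisfied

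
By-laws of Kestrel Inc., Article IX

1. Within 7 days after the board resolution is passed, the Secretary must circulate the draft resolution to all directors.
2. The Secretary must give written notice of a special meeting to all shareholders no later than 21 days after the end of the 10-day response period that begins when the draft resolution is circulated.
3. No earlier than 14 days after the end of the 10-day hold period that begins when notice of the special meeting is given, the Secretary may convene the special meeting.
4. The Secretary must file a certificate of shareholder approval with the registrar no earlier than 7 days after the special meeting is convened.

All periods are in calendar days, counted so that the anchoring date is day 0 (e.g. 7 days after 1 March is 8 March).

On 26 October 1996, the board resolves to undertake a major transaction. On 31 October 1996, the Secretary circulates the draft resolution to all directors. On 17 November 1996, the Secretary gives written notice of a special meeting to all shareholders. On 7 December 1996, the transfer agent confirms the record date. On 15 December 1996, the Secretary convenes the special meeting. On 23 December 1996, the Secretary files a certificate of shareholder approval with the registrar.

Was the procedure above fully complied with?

Yes

Step 1: 7 days after 26 October 1996 (when the board resolution is passed) is 2 November 1996; 31 October 1996 is within that limit.
Step 2: 21 days after 10 November 1996 (end of the 10-day response period, which began when the draft resolution is circulated on 31 October 1996) is 1 December 1996; 17 November 1996 is within that limit.
Step 3: the earliest permitted date is 14 days after 27 November 1996 (end of the 10-day hold period, which began when notice of the special meeting is given on 17 November 1996), i.e. 11 December 1996; done 15 December 1996, after the minimum wait.
Step 4: the earliest permitted date is 7 days after 15 December 1996 (when the special meeting is convened), i.e. 22 December 1996; 23 December 1996 is on or after that date.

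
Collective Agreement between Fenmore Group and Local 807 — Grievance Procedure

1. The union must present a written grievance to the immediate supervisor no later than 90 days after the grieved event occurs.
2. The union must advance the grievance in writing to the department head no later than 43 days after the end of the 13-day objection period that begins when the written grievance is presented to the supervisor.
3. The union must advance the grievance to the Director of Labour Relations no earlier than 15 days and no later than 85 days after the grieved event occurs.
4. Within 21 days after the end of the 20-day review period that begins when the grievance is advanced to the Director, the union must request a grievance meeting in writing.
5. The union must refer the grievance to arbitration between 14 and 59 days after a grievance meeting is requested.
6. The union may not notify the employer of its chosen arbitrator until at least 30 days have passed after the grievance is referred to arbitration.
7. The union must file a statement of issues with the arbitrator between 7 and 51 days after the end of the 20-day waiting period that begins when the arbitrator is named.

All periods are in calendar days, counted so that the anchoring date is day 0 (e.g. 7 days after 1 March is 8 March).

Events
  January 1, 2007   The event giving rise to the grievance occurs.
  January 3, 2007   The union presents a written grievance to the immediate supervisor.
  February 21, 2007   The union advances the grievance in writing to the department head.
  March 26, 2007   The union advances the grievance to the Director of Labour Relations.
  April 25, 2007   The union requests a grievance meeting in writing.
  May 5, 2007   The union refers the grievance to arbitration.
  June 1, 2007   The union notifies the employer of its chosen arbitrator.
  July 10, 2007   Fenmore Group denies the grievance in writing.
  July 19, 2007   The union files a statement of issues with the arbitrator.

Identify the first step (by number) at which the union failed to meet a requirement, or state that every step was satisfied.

Step 5

Step 1 — counting 90 days from January 1, 2007 (when the grieved event occurs) gives a deadline of April 1, 2007; completed January 3, 2007, before the deadline.
Step 2 — counting 43 days from January 16, 2007 (end of the 13-day objection period, which began when the written grievance is presented to the supervisor on January 3, 2007) gives a deadline of February 28, 2007; completed February 21, 2007, before the deadline.
Step 3 — 15 and 85 days from January 1, 2007 (when the grieved event occurs) are January 16, 2007 and March 27, 2007 respectively; done March 26, 2007, which is between those dates.
Step 4 — counting 21 days from April 15, 2007 (end of the 20-day review period, which began when the grievance is advanced to the Director on March 26, 2007) gives a deadline of May 6, 2007; done April 25, 2007 — timely.
Step 5 — 14 and 59 days from April 25, 2007 (when a grievance meeting is requested) are May 9, 2007 and June 23, 2007 respectively; done May 5, 2007 — 4 days before the window opened.
That is the first point of non-compliance.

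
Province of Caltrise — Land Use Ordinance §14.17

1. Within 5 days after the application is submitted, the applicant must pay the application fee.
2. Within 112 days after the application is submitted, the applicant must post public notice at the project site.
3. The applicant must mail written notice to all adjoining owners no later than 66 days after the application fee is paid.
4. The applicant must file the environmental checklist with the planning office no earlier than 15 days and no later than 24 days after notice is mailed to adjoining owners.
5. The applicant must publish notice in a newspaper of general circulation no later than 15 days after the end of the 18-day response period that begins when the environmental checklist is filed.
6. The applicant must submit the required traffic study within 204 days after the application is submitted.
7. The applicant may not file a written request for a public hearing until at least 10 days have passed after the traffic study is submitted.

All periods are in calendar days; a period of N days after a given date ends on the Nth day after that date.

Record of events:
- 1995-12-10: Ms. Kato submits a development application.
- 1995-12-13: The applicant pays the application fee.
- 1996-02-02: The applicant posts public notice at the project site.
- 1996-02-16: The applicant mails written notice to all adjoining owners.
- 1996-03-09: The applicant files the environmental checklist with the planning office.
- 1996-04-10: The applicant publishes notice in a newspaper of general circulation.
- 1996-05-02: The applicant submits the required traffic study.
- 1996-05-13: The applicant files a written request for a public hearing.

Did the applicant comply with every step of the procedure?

Step 1 — counting 5 days from 1995-12-10 (when the application is submitted) gives a deadline of 1995-12-15; completed 1995-12-13, before the deadline.
Step 2 — counting 112 days from 1995-12-10 (when the application is submitted) gives a deadline of 1996-03-31; completed 1996-02-02, before the deadline.
Step 3 — counting 66 days from 1995-12-13 (when the application fee is paid) gives a deadline of 1996-02-17; 1996-02-16 is within that limit.
Step 4 — 15 and 24 days from 1996-02-16 (when notice is mailed to adjoining owners) are 1996-03-02 and 1996-03-11 respectively; done 1996-03-09, which is between those dates.
Step 5 — counting 15 days from 1996-03-27 (end of the 18-day response period, which began when the environmental checklist is filed on 1996-03-09) gives a deadline of 1996-04-11; 1996-04-10 is within that limit.
Step 6 — counting 204 days from 1995-12-10 (when the application is submitted) gives a deadline of 1996-07-01; done 1996-05-02 — timely.
Step 7 — must wait 10 days from 1996-05-02 (when the traffic study is submitted), so not before 1996-05-12; done 1996-05-13, after the minimum wait.

Yes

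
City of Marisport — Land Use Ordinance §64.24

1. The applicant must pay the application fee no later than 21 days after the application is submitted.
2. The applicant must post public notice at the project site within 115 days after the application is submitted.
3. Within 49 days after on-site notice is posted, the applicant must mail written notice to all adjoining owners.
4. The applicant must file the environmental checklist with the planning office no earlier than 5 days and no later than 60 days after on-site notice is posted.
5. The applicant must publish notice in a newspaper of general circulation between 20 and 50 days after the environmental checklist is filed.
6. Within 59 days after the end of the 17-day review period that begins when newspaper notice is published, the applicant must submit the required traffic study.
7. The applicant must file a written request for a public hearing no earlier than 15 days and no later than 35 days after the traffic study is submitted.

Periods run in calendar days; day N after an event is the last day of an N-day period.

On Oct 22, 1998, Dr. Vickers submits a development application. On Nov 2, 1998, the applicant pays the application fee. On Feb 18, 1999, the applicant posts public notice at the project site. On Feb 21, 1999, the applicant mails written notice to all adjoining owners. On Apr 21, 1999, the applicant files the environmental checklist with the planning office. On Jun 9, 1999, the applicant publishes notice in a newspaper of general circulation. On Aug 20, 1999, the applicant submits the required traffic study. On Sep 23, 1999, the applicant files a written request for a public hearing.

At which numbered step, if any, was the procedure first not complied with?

Step 1 — counting 21 days from Oct 22, 1998 (when the application is submitted) gives a deadline of Nov 12, 1998; done Nov 2, 1998 — timely.
Step 2 — counting 115 days from Oct 22, 1998 (when the application is submitted) gives a deadline of Feb 14, 1999; done Feb 18, 1999 — 4 days late.

Step 2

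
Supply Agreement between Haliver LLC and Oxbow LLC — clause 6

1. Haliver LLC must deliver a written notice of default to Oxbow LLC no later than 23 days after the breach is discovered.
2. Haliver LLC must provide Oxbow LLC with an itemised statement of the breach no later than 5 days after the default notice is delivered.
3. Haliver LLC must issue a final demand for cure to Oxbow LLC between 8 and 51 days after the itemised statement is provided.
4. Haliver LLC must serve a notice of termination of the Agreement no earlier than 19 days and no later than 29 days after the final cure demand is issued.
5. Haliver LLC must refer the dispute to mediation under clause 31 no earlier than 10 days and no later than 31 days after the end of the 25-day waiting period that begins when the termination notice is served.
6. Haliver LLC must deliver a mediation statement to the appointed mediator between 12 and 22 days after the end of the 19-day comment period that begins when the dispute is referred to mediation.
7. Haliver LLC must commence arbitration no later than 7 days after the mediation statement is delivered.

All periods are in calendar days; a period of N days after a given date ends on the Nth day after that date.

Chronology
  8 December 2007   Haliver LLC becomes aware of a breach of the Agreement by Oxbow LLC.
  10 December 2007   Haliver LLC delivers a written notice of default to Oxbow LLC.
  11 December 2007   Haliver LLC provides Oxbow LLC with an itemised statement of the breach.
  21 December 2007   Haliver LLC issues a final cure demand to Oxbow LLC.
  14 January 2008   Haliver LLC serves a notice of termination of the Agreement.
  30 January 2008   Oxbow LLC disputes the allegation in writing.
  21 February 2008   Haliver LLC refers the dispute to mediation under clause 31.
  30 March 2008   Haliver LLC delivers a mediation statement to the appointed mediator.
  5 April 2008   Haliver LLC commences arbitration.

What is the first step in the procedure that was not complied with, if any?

Step 1 — counting 23 days from 8 December 2007 (when the breach is discovered) gives a deadline of 31 December 2007; completed 10 December 2007, before the deadline.
Step 2 — counting 5 days from 10 December 2007 (when the default notice is delivered) gives a deadline of 15 December 2007; completed 11 December 2007, before the deadline.
Step 3 — 8 and 51 days from 11 December 2007 (when the itemised statement is provided) are 19 December 2007 and 31 January 2008 respectively; done 21 December 2007 — within the window.
Step 4 — 19 and 29 days from 21 December 2007 (when the final cure demand is issued) are 9 January 2008 and 19 January 2008 respectively; 14 January 2008 falls inside that range.
Step 5 — 10 and 31 days from 8 February 2008 (end of the 25-day waiting period, which began when the termination notice is served on 14 January 2008) are 18 February 2008 and 10 March 2008 respectively; done 21 February 2008 — within the window.
Step 6 — 12 and 22 days from 11 March 2008 (end of the 19-day comment period, which began when the dispute is referred to mediation on 21 February 2008) are 23 March 2008 and 2 April 2008 respectively; done 30 March 2008, which is between those dates.
Step 7 — counting 7 days from 30 March 2008 (when the mediation statement is delivered) gives a deadline of 6 April 2008; completed 5 April 2008, before the deadline.

None — every step was satisfied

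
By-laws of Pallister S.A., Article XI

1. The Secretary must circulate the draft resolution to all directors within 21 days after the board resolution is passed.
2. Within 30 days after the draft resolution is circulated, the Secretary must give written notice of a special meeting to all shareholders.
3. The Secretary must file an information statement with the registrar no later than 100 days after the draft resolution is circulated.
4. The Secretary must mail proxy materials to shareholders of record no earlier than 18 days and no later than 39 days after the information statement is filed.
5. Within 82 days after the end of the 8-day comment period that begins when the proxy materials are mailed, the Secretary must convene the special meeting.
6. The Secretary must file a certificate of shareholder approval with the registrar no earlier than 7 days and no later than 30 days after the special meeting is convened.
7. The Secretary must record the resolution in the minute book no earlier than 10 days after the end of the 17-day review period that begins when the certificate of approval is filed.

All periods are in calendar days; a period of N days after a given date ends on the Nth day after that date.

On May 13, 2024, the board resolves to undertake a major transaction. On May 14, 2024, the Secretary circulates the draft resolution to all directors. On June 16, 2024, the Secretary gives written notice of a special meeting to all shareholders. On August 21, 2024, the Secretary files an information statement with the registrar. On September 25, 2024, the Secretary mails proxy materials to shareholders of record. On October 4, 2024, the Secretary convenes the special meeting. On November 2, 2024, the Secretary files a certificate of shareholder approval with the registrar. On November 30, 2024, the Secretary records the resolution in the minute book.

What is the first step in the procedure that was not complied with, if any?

Step 2

(1) due by May 13, 2024 + 21 days = June 3, 2024; completed May 14, 2024, before the deadline.
(2) due by May 14, 2024 + 30 days = June 13, 2024; done June 16, 2024 — 3 days late.
The procedure was therefore not followed at step 2.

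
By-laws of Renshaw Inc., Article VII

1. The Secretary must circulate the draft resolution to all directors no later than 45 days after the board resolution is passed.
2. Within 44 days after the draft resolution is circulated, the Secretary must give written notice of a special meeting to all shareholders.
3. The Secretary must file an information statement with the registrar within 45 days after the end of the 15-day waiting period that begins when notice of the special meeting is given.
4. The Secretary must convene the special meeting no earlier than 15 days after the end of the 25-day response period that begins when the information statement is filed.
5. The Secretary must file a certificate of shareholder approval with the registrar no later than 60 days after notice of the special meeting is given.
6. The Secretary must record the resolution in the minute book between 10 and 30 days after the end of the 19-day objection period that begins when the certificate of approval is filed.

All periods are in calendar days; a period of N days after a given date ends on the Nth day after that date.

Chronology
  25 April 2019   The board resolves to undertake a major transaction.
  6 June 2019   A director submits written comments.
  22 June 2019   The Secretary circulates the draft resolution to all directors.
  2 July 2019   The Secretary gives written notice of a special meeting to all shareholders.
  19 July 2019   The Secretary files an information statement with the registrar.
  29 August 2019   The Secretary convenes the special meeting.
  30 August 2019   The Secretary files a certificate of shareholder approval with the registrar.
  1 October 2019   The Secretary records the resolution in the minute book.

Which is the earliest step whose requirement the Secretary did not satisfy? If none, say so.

(1) due by 25 April 2019 + 45 days = 9 June 2019; not done until 22 June 2019, 13 days after the deadline.
That is the first point of non-compliance.

Step 1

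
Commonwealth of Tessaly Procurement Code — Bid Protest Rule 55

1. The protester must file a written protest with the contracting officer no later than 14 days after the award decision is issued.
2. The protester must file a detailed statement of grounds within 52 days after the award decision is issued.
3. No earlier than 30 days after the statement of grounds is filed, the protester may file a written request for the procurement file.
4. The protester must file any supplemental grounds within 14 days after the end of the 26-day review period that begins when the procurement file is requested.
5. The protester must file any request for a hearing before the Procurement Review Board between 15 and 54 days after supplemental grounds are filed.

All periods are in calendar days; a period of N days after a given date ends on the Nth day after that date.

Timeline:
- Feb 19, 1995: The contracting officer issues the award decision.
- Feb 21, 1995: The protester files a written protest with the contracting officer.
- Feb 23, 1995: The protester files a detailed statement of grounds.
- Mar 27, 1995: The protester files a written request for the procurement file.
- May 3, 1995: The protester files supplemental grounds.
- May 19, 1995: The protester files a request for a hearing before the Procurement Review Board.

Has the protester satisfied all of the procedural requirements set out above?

Yes

Step 1: 14 days after Feb 19, 1995 (when the award decision is issued) is Mar 5, 1995; Feb 21, 1995 is within that limit.
Step 2: 52 days after Feb 19, 1995 (when the award decision is issued) is Apr 12, 1995; Feb 23, 1995 is within that limit.
Step 3: the earliest permitted date is 30 days after Feb 23, 1995 (when the statement of grounds is filed), i.e. Mar 25, 1995; done Mar 27, 1995, after the minimum wait.
Step 4: 14 days after Apr 22, 1995 (end of the 26-day review period, which began when the procurement file is requested on Mar 27, 1995) is May 6, 1995; May 3, 1995 is within that limit.
Step 5: the window is 15–54 days after May 3, 1995 (when supplemental grounds are filed), so May 18, 1995 through Jun 26, 1995; done May 19, 1995 — within the window.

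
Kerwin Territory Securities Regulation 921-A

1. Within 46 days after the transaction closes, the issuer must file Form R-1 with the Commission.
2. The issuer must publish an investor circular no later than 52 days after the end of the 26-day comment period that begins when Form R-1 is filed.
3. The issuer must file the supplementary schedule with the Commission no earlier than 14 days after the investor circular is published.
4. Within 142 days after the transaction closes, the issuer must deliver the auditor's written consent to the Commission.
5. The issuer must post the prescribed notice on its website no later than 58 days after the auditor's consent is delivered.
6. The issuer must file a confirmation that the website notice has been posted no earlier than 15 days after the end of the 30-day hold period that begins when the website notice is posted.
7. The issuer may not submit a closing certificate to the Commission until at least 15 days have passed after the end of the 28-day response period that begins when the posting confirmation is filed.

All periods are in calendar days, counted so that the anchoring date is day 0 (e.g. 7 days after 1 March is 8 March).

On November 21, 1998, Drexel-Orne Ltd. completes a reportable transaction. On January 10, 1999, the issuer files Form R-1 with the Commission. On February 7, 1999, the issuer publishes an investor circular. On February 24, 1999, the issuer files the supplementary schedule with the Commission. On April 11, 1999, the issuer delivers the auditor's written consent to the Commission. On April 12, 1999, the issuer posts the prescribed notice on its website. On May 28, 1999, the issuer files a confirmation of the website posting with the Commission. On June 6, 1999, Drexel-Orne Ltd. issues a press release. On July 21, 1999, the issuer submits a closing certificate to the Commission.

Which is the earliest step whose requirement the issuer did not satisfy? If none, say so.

Step 1

Step 1 — counting 46 days from November 21, 1998 (when the transaction closes) gives a deadline of January 6, 1999; January 10, 1999 misses that deadline by 4 days.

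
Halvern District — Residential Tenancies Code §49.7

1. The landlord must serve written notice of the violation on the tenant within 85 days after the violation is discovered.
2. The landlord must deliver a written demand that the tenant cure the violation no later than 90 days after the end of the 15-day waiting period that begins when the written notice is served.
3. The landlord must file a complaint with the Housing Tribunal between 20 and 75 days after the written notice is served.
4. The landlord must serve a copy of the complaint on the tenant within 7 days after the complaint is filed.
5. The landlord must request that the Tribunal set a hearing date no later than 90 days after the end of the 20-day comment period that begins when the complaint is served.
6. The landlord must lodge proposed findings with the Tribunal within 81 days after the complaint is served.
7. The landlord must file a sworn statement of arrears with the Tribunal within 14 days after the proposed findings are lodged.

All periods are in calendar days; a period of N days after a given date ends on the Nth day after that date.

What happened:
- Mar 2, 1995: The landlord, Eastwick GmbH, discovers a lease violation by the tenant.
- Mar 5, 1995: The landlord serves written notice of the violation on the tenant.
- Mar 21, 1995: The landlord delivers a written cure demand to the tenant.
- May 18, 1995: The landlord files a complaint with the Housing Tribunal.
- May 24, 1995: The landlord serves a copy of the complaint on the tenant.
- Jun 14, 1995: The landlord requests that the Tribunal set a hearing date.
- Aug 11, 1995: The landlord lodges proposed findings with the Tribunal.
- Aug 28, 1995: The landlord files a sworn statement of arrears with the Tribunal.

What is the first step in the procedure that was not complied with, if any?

Step 7

Step 1 — counting 85 days from Mar 2, 1995 (when the violation is discovered) gives a deadline of May 26, 1995; done Mar 5, 1995 — timely.
Step 2 — counting 90 days from Mar 20, 1995 (end of the 15-day waiting period, which began when the written notice is served on Mar 5, 1995) gives a deadline of Jun 18, 1995; Mar 21, 1995 is within that limit.
Step 3 — 20 and 75 days from Mar 5, 1995 (when the written notice is served) are Mar 25, 1995 and May 19, 1995 respectively; May 18, 1995 falls inside that range.
Step 4 — counting 7 days from May 18, 1995 (when the complaint is filed) gives a deadline of May 25, 1995; May 24, 1995 is within that limit.
Step 5 — counting 90 days from Jun 13, 1995 (end of the 20-day comment period, which began when the complaint is served on May 24, 1995) gives a deadline of Sep 11, 1995; done Jun 14, 1995 — timely.
Step 6 — counting 81 days from May 24, 1995 (when the complaint is served) gives a deadline of Aug 13, 1995; completed Aug 11, 1995, before the deadline.
Step 7 — counting 14 days from Aug 11, 1995 (when the proposed findings are lodged) gives a deadline of Aug 25, 1995; Aug 28, 1995 misses that deadline by 3 days.
The procedure was therefore not followed at step 7.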